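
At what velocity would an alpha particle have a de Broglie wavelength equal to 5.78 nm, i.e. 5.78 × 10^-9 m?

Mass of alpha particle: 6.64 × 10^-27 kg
1.73 × 10^1 m/s

From λ = h/(mv), solve for v:

v = h/(mλ)
v = (6.626 × 10^-34 J·s) / (6.64 × 10^-27 kg × 5.78 × 10^-9 m)
v = 1.73 × 10^1 m/s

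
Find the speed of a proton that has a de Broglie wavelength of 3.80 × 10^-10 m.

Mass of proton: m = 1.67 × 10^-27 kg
1.04 × 10^3 m/s

From the de Broglie relation λ = h/(mv), we solve for v:

v = h/(mλ)
v = (6.626 × 10^-34 J·s) / (1.67 × 10^-27 kg × 3.80 × 10^-10 m)
v = 1.04 × 10^3 m/s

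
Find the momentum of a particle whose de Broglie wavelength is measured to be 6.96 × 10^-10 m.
9.52 × 10^-25 kg·m/s

From the de Broglie relation λ = h/p, we solve for p:

p = h/λ
p = (6.626 × 10^-34 J·s) / (6.96 × 10^-10 m)
p = 9.52 × 10^-25 kg·m/s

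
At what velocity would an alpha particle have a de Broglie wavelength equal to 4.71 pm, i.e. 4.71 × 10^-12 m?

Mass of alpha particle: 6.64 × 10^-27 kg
2.12 × 10^4 m/s

From λ = h/(mv), solve for v:

v = h/(mλ)
v = (6.626 × 10^-34 J·s) / (6.64 × 10^-27 kg × 4.71 × 10^-12 m)
v = 2.12 × 10^4 m/s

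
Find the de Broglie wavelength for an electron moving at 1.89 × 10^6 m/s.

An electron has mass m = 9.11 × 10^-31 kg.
3.85 × 10^-10 m

Using the de Broglie relation λ = h/(mv):

λ = h/(mv)
λ = (6.626 × 10^-34 J·s) / (9.11 × 10^-31 kg × 1.89 × 10^6 m/s)
λ = 3.85 × 10^-10 m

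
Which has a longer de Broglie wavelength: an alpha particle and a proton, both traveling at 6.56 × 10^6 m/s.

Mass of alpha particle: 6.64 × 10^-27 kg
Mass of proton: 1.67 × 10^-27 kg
The proton has the longer wavelength.

Using λ = h/(mv), since both particles have the same velocity, the wavelength depends only on mass.

For alpha particle: λ₁ = h/(m₁v) = 1.52 × 10^-14 m
For proton: λ₂ = h/(m₂v) = 6.05 × 10^-14 m

Since λ ∝ 1/m at constant velocity, the lighter particle has the longer wavelength.

The proton has the longer de Broglie wavelength.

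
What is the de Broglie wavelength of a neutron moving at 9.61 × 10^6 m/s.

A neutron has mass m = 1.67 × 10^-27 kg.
4.13 × 10^-14 m

Using the de Broglie relation λ = h/(mv):

λ = h/(mv)
λ = (6.626 × 10^-34 J·s) / (1.67 × 10^-27 kg × 9.61 × 10^6 m/s)
λ = 4.13 × 10^-14 m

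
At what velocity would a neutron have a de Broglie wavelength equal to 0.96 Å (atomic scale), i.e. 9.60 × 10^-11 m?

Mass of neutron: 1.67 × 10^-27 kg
4.13 × 10^3 m/s

From λ = h/(mv), solve for v:

v = h/(mλ)
v = (6.626 × 10^-34 J·s) / (1.67 × 10^-27 kg × 9.60 × 10^-11 m)
v = 4.13 × 10^3 m/s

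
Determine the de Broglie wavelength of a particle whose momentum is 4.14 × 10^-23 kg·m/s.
1.60 × 10^-11 m

Using the de Broglie relation λ = h/p:

λ = h/p
λ = (6.626 × 10^-34 J·s) / (4.14 × 10^-23 kg·m/s)
λ = 1.60 × 10^-11 m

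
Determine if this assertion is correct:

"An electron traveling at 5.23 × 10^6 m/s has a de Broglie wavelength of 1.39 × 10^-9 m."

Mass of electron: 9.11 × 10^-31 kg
False

The claim is incorrect.

Using λ = h/(mv):
λ = (6.626 × 10^-34 J·s) / (9.11 × 10^-31 kg × 5.23 × 10^6 m/s)
λ = 1.39 × 10^-10 m

The actual wavelength differs from the claimed 1.39 × 10^-9 m.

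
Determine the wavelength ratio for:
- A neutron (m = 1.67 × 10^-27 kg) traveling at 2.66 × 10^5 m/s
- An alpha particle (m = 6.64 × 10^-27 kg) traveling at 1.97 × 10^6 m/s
λ₁/λ₂ = 29.4

Using λ = h/(mv):

λ₁ = h/(m₁v₁) = 1.49 × 10^-12 m
λ₂ = h/(m₂v₂) = 5.07 × 10^-14 m

Ratio λ₁/λ₂ = (m₂v₂)/(m₁v₁)
         = (6.64 × 10^-27 kg × 1.97 × 10^6 m/s) / (1.67 × 10^-27 kg × 2.66 × 10^5 m/s)
         = 29.4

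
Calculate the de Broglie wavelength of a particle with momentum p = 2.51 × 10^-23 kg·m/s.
2.64 × 10^-11 m

Using the de Broglie relation λ = h/p:

λ = h/p
λ = (6.626 × 10^-34 J·s) / (2.51 × 10^-23 kg·m/s)
λ = 2.64 × 10^-11 m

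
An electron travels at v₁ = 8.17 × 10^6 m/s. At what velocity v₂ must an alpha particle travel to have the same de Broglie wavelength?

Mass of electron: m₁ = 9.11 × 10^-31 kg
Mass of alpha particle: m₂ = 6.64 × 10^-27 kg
v₂ = 1.12 × 10^3 m/s

For equal de Broglie wavelengths: λ₁ = λ₂

h/(m₁v₁) = h/(m₂v₂)
m₁v₁ = m₂v₂
v₂ = v₁ · (m₁/m₂)

v₂ = 8.17 × 10^6 m/s × (9.11 × 10^-31 kg / 6.64 × 10^-27 kg)
v₂ = 1.12 × 10^3 m/s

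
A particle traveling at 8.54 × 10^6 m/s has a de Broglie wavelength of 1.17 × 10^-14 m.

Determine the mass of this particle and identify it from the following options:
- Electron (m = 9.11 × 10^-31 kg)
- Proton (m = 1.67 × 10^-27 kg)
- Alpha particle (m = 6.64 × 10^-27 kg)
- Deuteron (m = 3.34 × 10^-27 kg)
The particle is an alpha particle.

From λ = h/(mv), solve for mass:

m = h/(λv)
m = (6.626 × 10^-34 J·s) / (1.17 × 10^-14 m × 8.54 × 10^6 m/s)
m = 6.63 × 10^-27 kg

Comparing with the listed masses, this is closest to an alpha particle.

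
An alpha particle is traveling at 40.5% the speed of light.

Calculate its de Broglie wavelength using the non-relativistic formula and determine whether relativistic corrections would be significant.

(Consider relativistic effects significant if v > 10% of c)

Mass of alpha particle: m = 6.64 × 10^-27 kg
Yes, relativistic corrections are needed.

Using the non-relativistic de Broglie formula λ = h/(mv):

v = 40.5% × c = 1.214 × 10^8 m/s

λ = h/(mv)
λ = (6.626 × 10^-34 J·s) / (6.64 × 10^-27 kg × 1.214 × 10^8 m/s)
λ = 8.22 × 10^-16 m

Since v = 40.5% of c > 10% of c, relativistic corrections ARE significant and the actual wavelength would differ from this non-relativistic estimate.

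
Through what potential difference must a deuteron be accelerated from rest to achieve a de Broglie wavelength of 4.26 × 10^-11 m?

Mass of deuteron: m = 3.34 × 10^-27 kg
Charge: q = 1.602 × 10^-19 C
2.26 × 10^-1 V

From λ = h/√(2mqV), we solve for V:

λ² = h²/(2mqV)
V = h²/(2mqλ²)
V = (6.626 × 10^-34 J·s)² / (2 × 3.34 × 10^-27 kg × 1.602 × 10^-19 C × (4.26 × 10^-11 m)²)
V = 2.26 × 10^-1 V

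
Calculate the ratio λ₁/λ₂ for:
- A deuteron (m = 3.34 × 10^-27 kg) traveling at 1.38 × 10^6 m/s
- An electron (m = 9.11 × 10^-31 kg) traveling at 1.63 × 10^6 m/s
λ₁/λ₂ = 3.22 × 10^-4

Using λ = h/(mv):

λ₁ = h/(m₁v₁) = 1.44 × 10^-13 m
λ₂ = h/(m₂v₂) = 4.46 × 10^-10 m

Ratio λ₁/λ₂ = (m₂v₂)/(m₁v₁)
         = (9.11 × 10^-31 kg × 1.63 × 10^6 m/s) / (3.34 × 10^-27 kg × 1.38 × 10^6 m/s)
         = 3.22 × 10^-4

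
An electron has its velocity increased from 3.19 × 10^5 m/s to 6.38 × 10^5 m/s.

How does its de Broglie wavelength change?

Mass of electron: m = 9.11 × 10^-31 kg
The wavelength decreases by a factor of 2.

Using λ = h/(mv):

Initial wavelength: λ₁ = h/(mv₁) = 2.28 × 10^-9 m
Final wavelength: λ₂ = h/(mv₂) = 1.14 × 10^-9 m

Since λ ∝ 1/v, when velocity increases by a factor of 2, the wavelength decreases by a factor of 2.

λ₂/λ₁ = v₁/v₂ = 1/2

The wavelength decreases by a factor of 2.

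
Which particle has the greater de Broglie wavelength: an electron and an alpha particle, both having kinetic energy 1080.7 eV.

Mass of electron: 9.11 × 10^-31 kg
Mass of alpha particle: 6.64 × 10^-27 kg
The electron has the longer wavelength.

Using λ = h/√(2mKE):

For electron: λ₁ = h/√(2m₁KE) = 3.73 × 10^-11 m
For alpha particle: λ₂ = h/√(2m₂KE) = 4.37 × 10^-13 m

Since λ ∝ 1/√m at constant kinetic energy, the lighter particle has the longer wavelength.

The electron has the longer de Broglie wavelength.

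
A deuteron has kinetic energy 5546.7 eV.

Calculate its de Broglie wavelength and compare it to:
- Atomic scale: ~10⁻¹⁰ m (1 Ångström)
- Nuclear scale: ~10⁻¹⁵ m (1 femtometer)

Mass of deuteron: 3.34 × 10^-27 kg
λ = 2.72 × 10^-13 m, which is between nuclear and atomic scales.

Using λ = h/√(2mKE):

KE = 5546.7 eV = 8.887 × 10^-16 J

λ = h/√(2mKE)
λ = (6.626 × 10^-34 J·s) / √(2 × 3.34 × 10^-27 kg × 8.887 × 10^-16 J)
λ = 2.72 × 10^-13 m

Comparison:
- Atomic scale (10⁻¹⁰ m): λ is 0.0027× this size
- Nuclear scale (10⁻¹⁵ m): λ is 2.7e+02× this size

The wavelength is between nuclear and atomic scales.

This wavelength is appropriate for probing atomic structure but too large for nuclear physics experiments.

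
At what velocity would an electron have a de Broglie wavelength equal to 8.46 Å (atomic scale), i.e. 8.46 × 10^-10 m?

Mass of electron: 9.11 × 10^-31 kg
8.60 × 10^5 m/s

From λ = h/(mv), solve for v:

v = h/(mλ)
v = (6.626 × 10^-34 J·s) / (9.11 × 10^-31 kg × 8.46 × 10^-10 m)
v = 8.60 × 10^5 m/s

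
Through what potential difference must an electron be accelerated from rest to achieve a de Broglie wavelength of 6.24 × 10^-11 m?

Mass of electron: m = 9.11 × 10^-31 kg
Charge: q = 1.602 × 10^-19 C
386 V

From λ = h/√(2mqV), we solve for V:

λ² = h²/(2mqV)
V = h²/(2mqλ²)
V = (6.626 × 10^-34 J·s)² / (2 × 9.11 × 10^-31 kg × 1.602 × 10^-19 C × (6.24 × 10^-11 m)²)
V = 386 V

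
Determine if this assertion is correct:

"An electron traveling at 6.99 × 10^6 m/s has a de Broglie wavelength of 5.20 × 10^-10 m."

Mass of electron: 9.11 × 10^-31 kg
False

The claim is incorrect.

Using λ = h/(mv):
λ = (6.626 × 10^-34 J·s) / (9.11 × 10^-31 kg × 6.99 × 10^6 m/s)
λ = 1.04 × 10^-10 m

The actual wavelength differs from the claimed 5.20 × 10^-10 m.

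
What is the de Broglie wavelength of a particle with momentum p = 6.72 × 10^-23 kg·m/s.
9.86 × 10^-12 m

Using the de Broglie relation λ = h/p:

λ = h/p
λ = (6.626 × 10^-34 J·s) / (6.72 × 10^-23 kg·m/s)
λ = 9.86 × 10^-12 m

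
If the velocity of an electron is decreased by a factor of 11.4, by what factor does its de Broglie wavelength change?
The wavelength increases by a factor of 11.4.

From λ = h/(mv), the wavelength is inversely proportional to velocity:

λ ∝ 1/v

If v → v/11.4, then λ → 11.4λ

When velocity is decreased by a factor of 11.4, the wavelength increases by a factor of 11.4.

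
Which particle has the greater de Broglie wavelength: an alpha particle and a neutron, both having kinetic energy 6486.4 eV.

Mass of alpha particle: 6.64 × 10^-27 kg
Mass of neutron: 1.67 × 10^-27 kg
The neutron has the longer wavelength.

Using λ = h/√(2mKE):

For alpha particle: λ₁ = h/√(2m₁KE) = 1.78 × 10^-13 m
For neutron: λ₂ = h/√(2m₂KE) = 3.56 × 10^-13 m

Since λ ∝ 1/√m at constant kinetic energy, the lighter particle has the longer wavelength.

The neutron has the longer de Broglie wavelength.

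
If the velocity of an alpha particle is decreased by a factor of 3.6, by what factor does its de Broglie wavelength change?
The wavelength increases by a factor of 3.6.

From λ = h/(mv), the wavelength is inversely proportional to velocity:

λ ∝ 1/v

If v → v/3.6, then λ → 3.6λ

When velocity is decreased by a factor of 3.6, the wavelength increases by a factor of 3.6.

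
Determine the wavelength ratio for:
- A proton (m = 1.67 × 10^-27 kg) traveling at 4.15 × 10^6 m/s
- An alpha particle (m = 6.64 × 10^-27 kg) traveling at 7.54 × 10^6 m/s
λ₁/λ₂ = 7.22

Using λ = h/(mv):

λ₁ = h/(m₁v₁) = 9.56 × 10^-14 m
λ₂ = h/(m₂v₂) = 1.32 × 10^-14 m

Ratio λ₁/λ₂ = (m₂v₂)/(m₁v₁)
         = (6.64 × 10^-27 kg × 7.54 × 10^6 m/s) / (1.67 × 10^-27 kg × 4.15 × 10^6 m/s)
         = 7.22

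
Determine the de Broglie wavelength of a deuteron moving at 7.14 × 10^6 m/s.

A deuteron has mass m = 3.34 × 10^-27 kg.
2.78 × 10^-14 m

Using the de Broglie relation λ = h/(mv):

λ = h/(mv)
λ = (6.626 × 10^-34 J·s) / (3.34 × 10^-27 kg × 7.14 × 10^6 m/s)
λ = 2.78 × 10^-14 m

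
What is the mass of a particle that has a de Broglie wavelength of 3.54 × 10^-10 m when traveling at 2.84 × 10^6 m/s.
6.59 × 10^-31 kg

From the de Broglie relation λ = h/(mv), we solve for m:

m = h/(λv)
m = (6.626 × 10^-34 J·s) / (3.54 × 10^-10 m × 2.84 × 10^6 m/s)
m = 6.59 × 10^-31 kg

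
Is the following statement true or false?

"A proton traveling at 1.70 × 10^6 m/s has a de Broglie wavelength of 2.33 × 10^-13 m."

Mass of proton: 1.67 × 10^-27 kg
True

The claim is correct.

Using λ = h/(mv):
λ = (6.626 × 10^-34 J·s) / (1.67 × 10^-27 kg × 1.70 × 10^6 m/s)
λ = 2.33 × 10^-13 m

This matches the claimed value.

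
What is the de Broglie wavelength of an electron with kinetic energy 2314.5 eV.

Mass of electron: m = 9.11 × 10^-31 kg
2.55 × 10^-11 m

Using λ = h/√(2mKE):

First convert KE to Joules: KE = 2314.5 eV = 3.708 × 10^-16 J

λ = h/√(2mKE)
λ = (6.626 × 10^-34 J·s) / √(2 × 9.11 × 10^-31 kg × 3.708 × 10^-16 J)
λ = 2.55 × 10^-11 m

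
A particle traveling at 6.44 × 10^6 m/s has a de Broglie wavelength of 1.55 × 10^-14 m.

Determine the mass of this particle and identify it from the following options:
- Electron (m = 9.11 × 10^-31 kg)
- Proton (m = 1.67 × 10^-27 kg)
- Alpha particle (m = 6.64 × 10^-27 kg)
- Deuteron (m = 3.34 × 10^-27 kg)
The particle is an alpha particle.

From λ = h/(mv), solve for mass:

m = h/(λv)
m = (6.626 × 10^-34 J·s) / (1.55 × 10^-14 m × 6.44 × 10^6 m/s)
m = 6.64 × 10^-27 kg

Comparing with the listed masses, this is closest to an alpha particle.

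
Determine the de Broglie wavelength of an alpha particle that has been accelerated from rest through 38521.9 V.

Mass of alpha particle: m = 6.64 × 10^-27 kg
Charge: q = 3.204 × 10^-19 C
5.18 × 10^-14 m

When a particle is accelerated through voltage V, it gains kinetic energy KE = qV.

The de Broglie wavelength is then λ = h/√(2mqV):

λ = h/√(2mqV)
λ = (6.626 × 10^-34 J·s) / √(2 × 6.64 × 10^-27 kg × 3.204 × 10^-19 C × 38521.9 V)
λ = 5.18 × 10^-14 m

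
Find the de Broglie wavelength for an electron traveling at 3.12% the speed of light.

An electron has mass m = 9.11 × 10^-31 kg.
7.78 × 10^-11 m

Using the de Broglie relation λ = h/(mv):

v = 3.12% × c = 9.354 × 10^6 m/s

λ = h/(mv)
λ = (6.626 × 10^-34 J·s) / (9.11 × 10^-31 kg × 9.354 × 10^6 m/s)
λ = 7.78 × 10^-11 m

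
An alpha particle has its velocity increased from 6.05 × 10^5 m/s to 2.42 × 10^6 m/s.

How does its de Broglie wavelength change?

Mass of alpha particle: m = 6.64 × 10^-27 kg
The wavelength decreases by a factor of 4.

Using λ = h/(mv):

Initial wavelength: λ₁ = h/(mv₁) = 1.65 × 10^-13 m
Final wavelength: λ₂ = h/(mv₂) = 4.12 × 10^-14 m

Since λ ∝ 1/v, when velocity increases by a factor of 4, the wavelength decreases by a factor of 4.

λ₂/λ₁ = v₁/v₂ = 1/4

The wavelength decreases by a factor of 4.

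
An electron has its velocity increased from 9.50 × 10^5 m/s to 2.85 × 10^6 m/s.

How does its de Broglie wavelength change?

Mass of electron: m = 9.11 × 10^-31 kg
The wavelength decreases by a factor of 3.

Using λ = h/(mv):

Initial wavelength: λ₁ = h/(mv₁) = 7.66 × 10^-10 m
Final wavelength: λ₂ = h/(mv₂) = 2.55 × 10^-10 m

Since λ ∝ 1/v, when velocity increases by a factor of 3, the wavelength decreases by a factor of 3.

λ₂/λ₁ = v₁/v₂ = 1/3

The wavelength decreases by a factor of 3.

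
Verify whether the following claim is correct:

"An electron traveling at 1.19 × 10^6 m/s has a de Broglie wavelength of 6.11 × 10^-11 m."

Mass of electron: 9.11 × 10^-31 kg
False

The claim is incorrect.

Using λ = h/(mv):
λ = (6.626 × 10^-34 J·s) / (9.11 × 10^-31 kg × 1.19 × 10^6 m/s)
λ = 6.11 × 10^-10 m

The actual wavelength differs from the claimed 6.11 × 10^-11 m.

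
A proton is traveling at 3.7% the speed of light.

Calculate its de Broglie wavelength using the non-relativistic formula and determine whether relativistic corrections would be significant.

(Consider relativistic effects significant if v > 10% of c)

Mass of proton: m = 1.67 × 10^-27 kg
No, relativistic corrections are not needed.

Using the non-relativistic de Broglie formula λ = h/(mv):

v = 3.7% × c = 1.109 × 10^7 m/s

λ = h/(mv)
λ = (6.626 × 10^-34 J·s) / (1.67 × 10^-27 kg × 1.109 × 10^7 m/s)
λ = 3.58 × 10^-14 m

Since v = 3.7% of c < 10% of c, relativistic corrections are NOT significant and this non-relativistic result is a good approximation.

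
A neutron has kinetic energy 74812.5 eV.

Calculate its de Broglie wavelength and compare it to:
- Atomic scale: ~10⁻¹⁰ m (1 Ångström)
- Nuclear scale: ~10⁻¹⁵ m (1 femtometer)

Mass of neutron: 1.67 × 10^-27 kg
λ = 1.05 × 10^-13 m, which is between nuclear and atomic scales.

Using λ = h/√(2mKE):

KE = 74812.5 eV = 1.199 × 10^-14 J

λ = h/√(2mKE)
λ = (6.626 × 10^-34 J·s) / √(2 × 1.67 × 10^-27 kg × 1.199 × 10^-14 J)
λ = 1.05 × 10^-13 m

Comparison:
- Atomic scale (10⁻¹⁰ m): λ is 0.001× this size
- Nuclear scale (10⁻¹⁵ m): λ is 1e+02× this size

The wavelength is between nuclear and atomic scales.

This wavelength is appropriate for probing atomic structure but too large for nuclear physics experiments.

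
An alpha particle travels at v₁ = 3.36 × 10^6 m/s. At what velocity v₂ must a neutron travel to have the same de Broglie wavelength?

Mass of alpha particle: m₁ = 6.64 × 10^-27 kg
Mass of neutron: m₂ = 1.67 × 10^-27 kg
v₂ = 1.34 × 10^7 m/s

For equal de Broglie wavelengths: λ₁ = λ₂

h/(m₁v₁) = h/(m₂v₂)
m₁v₁ = m₂v₂
v₂ = v₁ · (m₁/m₂)

v₂ = 3.36 × 10^6 m/s × (6.64 × 10^-27 kg / 1.67 × 10^-27 kg)
v₂ = 1.34 × 10^7 m/s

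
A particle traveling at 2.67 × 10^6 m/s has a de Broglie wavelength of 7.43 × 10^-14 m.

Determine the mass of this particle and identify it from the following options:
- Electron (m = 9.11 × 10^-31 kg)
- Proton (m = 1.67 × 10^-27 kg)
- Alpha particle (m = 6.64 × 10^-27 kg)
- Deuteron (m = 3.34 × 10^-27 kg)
The particle is a deuteron.

From λ = h/(mv), solve for mass:

m = h/(λv)
m = (6.626 × 10^-34 J·s) / (7.43 × 10^-14 m × 2.67 × 10^6 m/s)
m = 3.34 × 10^-27 kg

Comparing with the listed masses, this is closest to a deuteron.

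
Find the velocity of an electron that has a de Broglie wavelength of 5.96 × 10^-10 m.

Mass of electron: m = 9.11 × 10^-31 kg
1.22 × 10^6 m/s

From the de Broglie relation λ = h/(mv), we solve for v:

v = h/(mλ)
v = (6.626 × 10^-34 J·s) / (9.11 × 10^-31 kg × 5.96 × 10^-10 m)
v = 1.22 × 10^6 m/s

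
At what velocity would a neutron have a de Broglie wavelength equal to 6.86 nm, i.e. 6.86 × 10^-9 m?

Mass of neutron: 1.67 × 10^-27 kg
5.78 × 10^1 m/s

From λ = h/(mv), solve for v:

v = h/(mλ)
v = (6.626 × 10^-34 J·s) / (1.67 × 10^-27 kg × 6.86 × 10^-9 m)
v = 5.78 × 10^1 m/s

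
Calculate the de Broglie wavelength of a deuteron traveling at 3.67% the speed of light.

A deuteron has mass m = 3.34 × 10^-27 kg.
1.80 × 10^-14 m

Using the de Broglie relation λ = h/(mv):

v = 3.67% × c = 1.100 × 10^7 m/s

λ = h/(mv)
λ = (6.626 × 10^-34 J·s) / (3.34 × 10^-27 kg × 1.100 × 10^7 m/s)
λ = 1.80 × 10^-14 m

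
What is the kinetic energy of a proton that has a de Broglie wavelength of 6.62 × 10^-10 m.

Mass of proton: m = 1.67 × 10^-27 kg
3.00 × 10^-22 J (or 1.87 × 10^-3 eV)

From λ = h/√(2mKE), we solve for KE:

λ² = h²/(2mKE)
KE = h²/(2mλ²)
KE = (6.626 × 10^-34 J·s)² / (2 × 1.67 × 10^-27 kg × (6.62 × 10^-10 m)²)
KE = 3.00 × 10^-22 J
KE = 1.87 × 10^-3 eV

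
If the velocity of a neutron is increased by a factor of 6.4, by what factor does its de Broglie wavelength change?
The wavelength decreases by a factor of 6.4.

From λ = h/(mv), the wavelength is inversely proportional to velocity:

λ ∝ 1/v

If v → 6.4v, then λ → λ/6.4

When velocity is increased by a factor of 6.4, the wavelength decreases by a factor of 6.4.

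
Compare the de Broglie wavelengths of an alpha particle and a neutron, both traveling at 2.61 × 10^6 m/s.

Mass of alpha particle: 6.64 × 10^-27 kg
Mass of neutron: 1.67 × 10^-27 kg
The neutron has the longer wavelength.

Using λ = h/(mv), since both particles have the same velocity, the wavelength depends only on mass.

For alpha particle: λ₁ = h/(m₁v) = 3.82 × 10^-14 m
For neutron: λ₂ = h/(m₂v) = 1.52 × 10^-13 m

Since λ ∝ 1/m at constant velocity, the lighter particle has the longer wavelength.

The neutron has the longer de Broglie wavelength.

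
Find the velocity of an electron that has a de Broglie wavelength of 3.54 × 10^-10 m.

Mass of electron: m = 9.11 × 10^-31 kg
2.05 × 10^6 m/s

From the de Broglie relation λ = h/(mv), we solve for v:

v = h/(mλ)
v = (6.626 × 10^-34 J·s) / (9.11 × 10^-31 kg × 3.54 × 10^-10 m)
v = 2.05 × 10^6 m/s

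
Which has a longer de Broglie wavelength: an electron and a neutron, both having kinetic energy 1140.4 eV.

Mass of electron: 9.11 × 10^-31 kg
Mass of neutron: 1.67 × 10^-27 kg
The electron has the longer wavelength.

Using λ = h/√(2mKE):

For electron: λ₁ = h/√(2m₁KE) = 3.63 × 10^-11 m
For neutron: λ₂ = h/√(2m₂KE) = 8.48 × 10^-13 m

Since λ ∝ 1/√m at constant kinetic energy, the lighter particle has the longer wavelength.

The electron has the longer de Broglie wavelength.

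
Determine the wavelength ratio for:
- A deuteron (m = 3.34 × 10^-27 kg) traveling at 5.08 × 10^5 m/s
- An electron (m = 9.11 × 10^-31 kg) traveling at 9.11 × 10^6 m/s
λ₁/λ₂ = 4.89 × 10^-3

Using λ = h/(mv):

λ₁ = h/(m₁v₁) = 3.91 × 10^-13 m
λ₂ = h/(m₂v₂) = 7.98 × 10^-11 m

Ratio λ₁/λ₂ = (m₂v₂)/(m₁v₁)
         = (9.11 × 10^-31 kg × 9.11 × 10^6 m/s) / (3.34 × 10^-27 kg × 5.08 × 10^5 m/s)
         = 4.89 × 10^-3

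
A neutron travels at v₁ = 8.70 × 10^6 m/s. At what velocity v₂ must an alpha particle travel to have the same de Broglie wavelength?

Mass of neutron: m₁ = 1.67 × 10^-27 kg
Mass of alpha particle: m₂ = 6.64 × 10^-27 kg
v₂ = 2.19 × 10^6 m/s

For equal de Broglie wavelengths: λ₁ = λ₂

h/(m₁v₁) = h/(m₂v₂)
m₁v₁ = m₂v₂
v₂ = v₁ · (m₁/m₂)

v₂ = 8.70 × 10^6 m/s × (1.67 × 10^-27 kg / 6.64 × 10^-27 kg)
v₂ = 2.19 × 10^6 m/s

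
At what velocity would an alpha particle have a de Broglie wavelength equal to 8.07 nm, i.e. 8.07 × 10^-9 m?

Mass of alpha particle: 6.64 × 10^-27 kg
1.24 × 10^1 m/s

From λ = h/(mv), solve for v:

v = h/(mλ)
v = (6.626 × 10^-34 J·s) / (6.64 × 10^-27 kg × 8.07 × 10^-9 m)
v = 1.24 × 10^1 m/s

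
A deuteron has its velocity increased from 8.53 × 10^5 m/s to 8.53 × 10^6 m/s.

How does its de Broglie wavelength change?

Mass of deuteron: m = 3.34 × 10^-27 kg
The wavelength decreases by a factor of 10.

Using λ = h/(mv):

Initial wavelength: λ₁ = h/(mv₁) = 2.33 × 10^-13 m
Final wavelength: λ₂ = h/(mv₂) = 2.33 × 10^-14 m

Since λ ∝ 1/v, when velocity increases by a factor of 10, the wavelength decreases by a factor of 10.

λ₂/λ₁ = v₁/v₂ = 1/10

The wavelength decreases by a factor of 10.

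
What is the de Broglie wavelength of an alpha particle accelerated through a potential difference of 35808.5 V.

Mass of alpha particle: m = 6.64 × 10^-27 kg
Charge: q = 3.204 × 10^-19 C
5.37 × 10^-14 m

When a particle is accelerated through voltage V, it gains kinetic energy KE = qV.

The de Broglie wavelength is then λ = h/√(2mqV):

λ = h/√(2mqV)
λ = (6.626 × 10^-34 J·s) / √(2 × 6.64 × 10^-27 kg × 3.204 × 10^-19 C × 35808.5 V)
λ = 5.37 × 10^-14 m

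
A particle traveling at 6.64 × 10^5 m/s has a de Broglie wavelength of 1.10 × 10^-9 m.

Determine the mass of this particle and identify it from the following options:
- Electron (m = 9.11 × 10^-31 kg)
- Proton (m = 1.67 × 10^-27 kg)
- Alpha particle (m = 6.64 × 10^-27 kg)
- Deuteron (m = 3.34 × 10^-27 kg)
The particle is an electron.

From λ = h/(mv), solve for mass:

m = h/(λv)
m = (6.626 × 10^-34 J·s) / (1.10 × 10^-9 m × 6.64 × 10^5 m/s)
m = 9.07 × 10^-31 kg

Comparing with the listed masses, this is closest to an electron.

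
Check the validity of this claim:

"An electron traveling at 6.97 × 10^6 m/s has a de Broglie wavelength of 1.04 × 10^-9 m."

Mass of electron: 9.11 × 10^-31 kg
False

The claim is incorrect.

Using λ = h/(mv):
λ = (6.626 × 10^-34 J·s) / (9.11 × 10^-31 kg × 6.97 × 10^6 m/s)
λ = 1.04 × 10^-10 m

The actual wavelength differs from the claimed 1.04 × 10^-9 m.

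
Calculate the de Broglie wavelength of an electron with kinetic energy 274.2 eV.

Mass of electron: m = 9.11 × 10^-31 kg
7.41 × 10^-11 m

Using λ = h/√(2mKE):

First convert KE to Joules: KE = 274.2 eV = 4.393 × 10^-17 J

λ = h/√(2mKE)
λ = (6.626 × 10^-34 J·s) / √(2 × 9.11 × 10^-31 kg × 4.393 × 10^-17 J)
λ = 7.41 × 10^-11 m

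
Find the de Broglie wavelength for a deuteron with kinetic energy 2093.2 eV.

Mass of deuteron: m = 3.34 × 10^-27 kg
4.43 × 10^-13 m

Using λ = h/√(2mKE):

First convert KE to Joules: KE = 2093.2 eV = 3.354 × 10^-16 J

λ = h/√(2mKE)
λ = (6.626 × 10^-34 J·s) / √(2 × 3.34 × 10^-27 kg × 3.354 × 10^-16 J)
λ = 4.43 × 10^-13 m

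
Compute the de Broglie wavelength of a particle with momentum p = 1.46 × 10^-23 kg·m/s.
4.54 × 10^-11 m

Using the de Broglie relation λ = h/p:

λ = h/p
λ = (6.626 × 10^-34 J·s) / (1.46 × 10^-23 kg·m/s)
λ = 4.54 × 10^-11 m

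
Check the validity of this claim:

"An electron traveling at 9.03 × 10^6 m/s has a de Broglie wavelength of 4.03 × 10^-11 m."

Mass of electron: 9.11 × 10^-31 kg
False

The claim is incorrect.

Using λ = h/(mv):
λ = (6.626 × 10^-34 J·s) / (9.11 × 10^-31 kg × 9.03 × 10^6 m/s)
λ = 8.05 × 10^-11 m

The actual wavelength differs from the claimed 4.03 × 10^-11 m.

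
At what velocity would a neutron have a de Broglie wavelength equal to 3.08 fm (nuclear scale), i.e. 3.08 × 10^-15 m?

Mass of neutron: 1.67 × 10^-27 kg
1.29 × 10^8 m/s

From λ = h/(mv), solve for v:

v = h/(mλ)
v = (6.626 × 10^-34 J·s) / (1.67 × 10^-27 kg × 3.08 × 10^-15 m)
v = 1.29 × 10^8 m/s

Note: This velocity is 43.0% of the speed of light, so relativistic corrections would be needed for a more accurate calculation.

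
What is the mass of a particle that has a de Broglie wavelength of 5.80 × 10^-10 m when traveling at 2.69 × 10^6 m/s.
4.25 × 10^-31 kg

From the de Broglie relation λ = h/(mv), we solve for m:

m = h/(λv)
m = (6.626 × 10^-34 J·s) / (5.80 × 10^-10 m × 2.69 × 10^6 m/s)
m = 4.25 × 10^-31 kg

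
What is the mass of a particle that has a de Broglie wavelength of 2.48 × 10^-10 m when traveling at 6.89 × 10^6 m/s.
3.88 × 10^-31 kg

From the de Broglie relation λ = h/(mv), we solve for m:

m = h/(λv)
m = (6.626 × 10^-34 J·s) / (2.48 × 10^-10 m × 6.89 × 10^6 m/s)
m = 3.88 × 10^-31 kg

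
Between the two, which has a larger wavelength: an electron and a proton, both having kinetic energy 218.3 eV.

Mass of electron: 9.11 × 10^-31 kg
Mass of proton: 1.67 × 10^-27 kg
The electron has the longer wavelength.

Using λ = h/√(2mKE):

For electron: λ₁ = h/√(2m₁KE) = 8.30 × 10^-11 m
For proton: λ₂ = h/√(2m₂KE) = 1.94 × 10^-12 m

Since λ ∝ 1/√m at constant kinetic energy, the lighter particle has the longer wavelength.

The electron has the longer de Broglie wavelength.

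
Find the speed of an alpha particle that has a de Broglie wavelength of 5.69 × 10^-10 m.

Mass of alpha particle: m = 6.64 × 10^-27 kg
1.75 × 10^2 m/s

From the de Broglie relation λ = h/(mv), we solve for v:

v = h/(mλ)
v = (6.626 × 10^-34 J·s) / (6.64 × 10^-27 kg × 5.69 × 10^-10 m)
v = 1.75 × 10^2 m/s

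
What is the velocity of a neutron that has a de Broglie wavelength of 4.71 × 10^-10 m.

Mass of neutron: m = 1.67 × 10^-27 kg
8.42 × 10^2 m/s

From the de Broglie relation λ = h/(mv), we solve for v:

v = h/(mλ)
v = (6.626 × 10^-34 J·s) / (1.67 × 10^-27 kg × 4.71 × 10^-10 m)
v = 8.42 × 10^2 m/s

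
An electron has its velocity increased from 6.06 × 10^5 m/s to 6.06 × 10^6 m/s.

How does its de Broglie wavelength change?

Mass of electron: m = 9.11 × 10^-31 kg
The wavelength decreases by a factor of 10.

Using λ = h/(mv):

Initial wavelength: λ₁ = h/(mv₁) = 1.20 × 10^-9 m
Final wavelength: λ₂ = h/(mv₂) = 1.20 × 10^-10 m

Since λ ∝ 1/v, when velocity increases by a factor of 10, the wavelength decreases by a factor of 10.

λ₂/λ₁ = v₁/v₂ = 1/10

The wavelength decreases by a factor of 10.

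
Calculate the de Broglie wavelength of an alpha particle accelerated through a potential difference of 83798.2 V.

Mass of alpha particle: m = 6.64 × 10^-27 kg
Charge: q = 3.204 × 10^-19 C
3.51 × 10^-14 m

When a particle is accelerated through voltage V, it gains kinetic energy KE = qV.

The de Broglie wavelength is then λ = h/√(2mqV):

λ = h/√(2mqV)
λ = (6.626 × 10^-34 J·s) / √(2 × 6.64 × 10^-27 kg × 3.204 × 10^-19 C × 83798.2 V)
λ = 3.51 × 10^-14 m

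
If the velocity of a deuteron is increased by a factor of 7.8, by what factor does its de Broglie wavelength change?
The wavelength decreases by a factor of 7.8.

From λ = h/(mv), the wavelength is inversely proportional to velocity:

λ ∝ 1/v

If v → 7.8v, then λ → λ/7.8

When velocity is increased by a factor of 7.8, the wavelength decreases by a factor of 7.8.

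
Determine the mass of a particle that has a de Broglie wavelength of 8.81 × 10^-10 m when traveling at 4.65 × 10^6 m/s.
1.62 × 10^-31 kg

From the de Broglie relation λ = h/(mv), we solve for m:

m = h/(λv)
m = (6.626 × 10^-34 J·s) / (8.81 × 10^-10 m × 4.65 × 10^6 m/s)
m = 1.62 × 10^-31 kg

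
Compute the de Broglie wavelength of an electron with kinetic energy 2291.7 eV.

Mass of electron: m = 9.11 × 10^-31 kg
2.56 × 10^-11 m

Using λ = h/√(2mKE):

First convert KE to Joules: KE = 2291.7 eV = 3.672 × 10^-16 J

λ = h/√(2mKE)
λ = (6.626 × 10^-34 J·s) / √(2 × 9.11 × 10^-31 kg × 3.672 × 10^-16 J)
λ = 2.56 × 10^-11 m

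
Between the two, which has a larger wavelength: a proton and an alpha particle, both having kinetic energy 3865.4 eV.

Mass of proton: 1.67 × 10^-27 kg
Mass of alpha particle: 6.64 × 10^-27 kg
The proton has the longer wavelength.

Using λ = h/√(2mKE):

For proton: λ₁ = h/√(2m₁KE) = 4.61 × 10^-13 m
For alpha particle: λ₂ = h/√(2m₂KE) = 2.31 × 10^-13 m

Since λ ∝ 1/√m at constant kinetic energy, the lighter particle has the longer wavelength.

The proton has the longer de Broglie wavelength.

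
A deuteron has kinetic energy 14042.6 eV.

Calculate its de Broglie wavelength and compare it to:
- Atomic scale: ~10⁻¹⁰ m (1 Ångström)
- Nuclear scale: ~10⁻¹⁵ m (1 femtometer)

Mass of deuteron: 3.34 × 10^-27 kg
λ = 1.71 × 10^-13 m, which is between nuclear and atomic scales.

Using λ = h/√(2mKE):

KE = 14042.6 eV = 2.250 × 10^-15 J

λ = h/√(2mKE)
λ = (6.626 × 10^-34 J·s) / √(2 × 3.34 × 10^-27 kg × 2.250 × 10^-15 J)
λ = 1.71 × 10^-13 m

Comparison:
- Atomic scale (10⁻¹⁰ m): λ is 0.0017× this size
- Nuclear scale (10⁻¹⁵ m): λ is 1.7e+02× this size

The wavelength is between nuclear and atomic scales.

This wavelength is appropriate for probing atomic structure but too large for nuclear physics experiments.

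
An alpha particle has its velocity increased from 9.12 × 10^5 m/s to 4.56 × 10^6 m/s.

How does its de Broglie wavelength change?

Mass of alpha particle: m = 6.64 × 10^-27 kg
The wavelength decreases by a factor of 5.

Using λ = h/(mv):

Initial wavelength: λ₁ = h/(mv₁) = 1.09 × 10^-13 m
Final wavelength: λ₂ = h/(mv₂) = 2.19 × 10^-14 m

Since λ ∝ 1/v, when velocity increases by a factor of 5, the wavelength decreases by a factor of 5.

λ₂/λ₁ = v₁/v₂ = 1/5

The wavelength decreases by a factor of 5.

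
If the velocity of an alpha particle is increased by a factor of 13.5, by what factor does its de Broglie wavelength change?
The wavelength decreases by a factor of 13.5.

From λ = h/(mv), the wavelength is inversely proportional to velocity:

λ ∝ 1/v

If v → 13.5v, then λ → λ/13.5

When velocity is increased by a factor of 13.5, the wavelength decreases by a factor of 13.5.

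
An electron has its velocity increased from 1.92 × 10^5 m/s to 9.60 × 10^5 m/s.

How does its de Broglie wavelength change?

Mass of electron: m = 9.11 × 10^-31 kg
The wavelength decreases by a factor of 5.

Using λ = h/(mv):

Initial wavelength: λ₁ = h/(mv₁) = 3.79 × 10^-9 m
Final wavelength: λ₂ = h/(mv₂) = 7.58 × 10^-10 m

Since λ ∝ 1/v, when velocity increases by a factor of 5, the wavelength decreases by a factor of 5.

λ₂/λ₁ = v₁/v₂ = 1/5

The wavelength decreases by a factor of 5.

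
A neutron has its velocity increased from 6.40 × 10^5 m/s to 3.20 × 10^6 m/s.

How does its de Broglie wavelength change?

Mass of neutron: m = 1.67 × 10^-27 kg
The wavelength decreases by a factor of 5.

Using λ = h/(mv):

Initial wavelength: λ₁ = h/(mv₁) = 6.20 × 10^-13 m
Final wavelength: λ₂ = h/(mv₂) = 1.24 × 10^-13 m

Since λ ∝ 1/v, when velocity increases by a factor of 5, the wavelength decreases by a factor of 5.

λ₂/λ₁ = v₁/v₂ = 1/5

The wavelength decreases by a factor of 5.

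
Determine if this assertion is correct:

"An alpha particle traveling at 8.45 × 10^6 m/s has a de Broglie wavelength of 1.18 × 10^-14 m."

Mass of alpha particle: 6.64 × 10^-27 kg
True

The claim is correct.

Using λ = h/(mv):
λ = (6.626 × 10^-34 J·s) / (6.64 × 10^-27 kg × 8.45 × 10^6 m/s)
λ = 1.18 × 10^-14 m

This matches the claimed value.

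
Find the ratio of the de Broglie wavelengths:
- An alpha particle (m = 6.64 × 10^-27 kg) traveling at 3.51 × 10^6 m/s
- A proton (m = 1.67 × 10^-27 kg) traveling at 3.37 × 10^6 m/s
λ₁/λ₂ = 0.241

Using λ = h/(mv):

λ₁ = h/(m₁v₁) = 2.84 × 10^-14 m
λ₂ = h/(m₂v₂) = 1.18 × 10^-13 m

Ratio λ₁/λ₂ = (m₂v₂)/(m₁v₁)
         = (1.67 × 10^-27 kg × 3.37 × 10^6 m/s) / (6.64 × 10^-27 kg × 3.51 × 10^6 m/s)
         = 0.241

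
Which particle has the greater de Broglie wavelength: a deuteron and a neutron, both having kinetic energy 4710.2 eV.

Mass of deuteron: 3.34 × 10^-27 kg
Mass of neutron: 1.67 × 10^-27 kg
The neutron has the longer wavelength.

Using λ = h/√(2mKE):

For deuteron: λ₁ = h/√(2m₁KE) = 2.95 × 10^-13 m
For neutron: λ₂ = h/√(2m₂KE) = 4.17 × 10^-13 m

Since λ ∝ 1/√m at constant kinetic energy, the lighter particle has the longer wavelength.

The neutron has the longer de Broglie wavelength.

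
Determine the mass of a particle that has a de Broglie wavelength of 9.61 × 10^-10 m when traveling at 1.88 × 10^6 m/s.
3.67 × 10^-31 kg

From the de Broglie relation λ = h/(mv), we solve for m:

m = h/(λv)
m = (6.626 × 10^-34 J·s) / (9.61 × 10^-10 m × 1.88 × 10^6 m/s)
m = 3.67 × 10^-31 kg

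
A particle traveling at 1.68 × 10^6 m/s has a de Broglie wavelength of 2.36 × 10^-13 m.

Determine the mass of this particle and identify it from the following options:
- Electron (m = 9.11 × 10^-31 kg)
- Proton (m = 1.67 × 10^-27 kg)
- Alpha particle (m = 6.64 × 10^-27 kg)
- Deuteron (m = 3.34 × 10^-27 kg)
The particle is a proton.

From λ = h/(mv), solve for mass:

m = h/(λv)
m = (6.626 × 10^-34 J·s) / (2.36 × 10^-13 m × 1.68 × 10^6 m/s)
m = 1.67 × 10^-27 kg

Comparing with the listed masses, this is closest to a proton.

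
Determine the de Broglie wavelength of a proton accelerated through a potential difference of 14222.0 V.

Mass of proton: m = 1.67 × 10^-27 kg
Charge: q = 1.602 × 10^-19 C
2.40 × 10^-13 m

When a particle is accelerated through voltage V, it gains kinetic energy KE = qV.

The de Broglie wavelength is then λ = h/√(2mqV):

λ = h/√(2mqV)
λ = (6.626 × 10^-34 J·s) / √(2 × 1.67 × 10^-27 kg × 1.602 × 10^-19 C × 14222.0 V)
λ = 2.40 × 10^-13 m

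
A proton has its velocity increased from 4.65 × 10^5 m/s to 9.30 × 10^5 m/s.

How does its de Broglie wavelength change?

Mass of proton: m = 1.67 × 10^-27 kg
The wavelength decreases by a factor of 2.

Using λ = h/(mv):

Initial wavelength: λ₁ = h/(mv₁) = 8.53 × 10^-13 m
Final wavelength: λ₂ = h/(mv₂) = 4.27 × 10^-13 m

Since λ ∝ 1/v, when velocity increases by a factor of 2, the wavelength decreases by a factor of 2.

λ₂/λ₁ = v₁/v₂ = 1/2

The wavelength decreases by a factor of 2.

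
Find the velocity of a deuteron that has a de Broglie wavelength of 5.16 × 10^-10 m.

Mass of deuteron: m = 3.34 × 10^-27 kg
3.84 × 10^2 m/s

From the de Broglie relation λ = h/(mv), we solve for v:

v = h/(mλ)
v = (6.626 × 10^-34 J·s) / (3.34 × 10^-27 kg × 5.16 × 10^-10 m)
v = 3.84 × 10^2 m/s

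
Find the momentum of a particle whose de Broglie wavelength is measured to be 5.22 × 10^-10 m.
1.27 × 10^-24 kg·m/s

From the de Broglie relation λ = h/p, we solve for p:

p = h/λ
p = (6.626 × 10^-34 J·s) / (5.22 × 10^-10 m)
p = 1.27 × 10^-24 kg·m/s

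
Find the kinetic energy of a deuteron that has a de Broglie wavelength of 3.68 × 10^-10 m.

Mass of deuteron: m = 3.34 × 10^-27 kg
4.85 × 10^-22 J (or 3.03 × 10^-3 eV)

From λ = h/√(2mKE), we solve for KE:

λ² = h²/(2mKE)
KE = h²/(2mλ²)
KE = (6.626 × 10^-34 J·s)² / (2 × 3.34 × 10^-27 kg × (3.68 × 10^-10 m)²)
KE = 4.85 × 10^-22 J
KE = 3.03 × 10^-3 eV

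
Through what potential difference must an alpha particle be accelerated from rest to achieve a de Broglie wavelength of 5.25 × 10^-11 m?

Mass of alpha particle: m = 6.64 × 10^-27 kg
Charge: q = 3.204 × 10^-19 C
3.74 × 10^-2 V

From λ = h/√(2mqV), we solve for V:

λ² = h²/(2mqV)
V = h²/(2mqλ²)
V = (6.626 × 10^-34 J·s)² / (2 × 6.64 × 10^-27 kg × 3.204 × 10^-19 C × (5.25 × 10^-11 m)²)
V = 3.74 × 10^-2 V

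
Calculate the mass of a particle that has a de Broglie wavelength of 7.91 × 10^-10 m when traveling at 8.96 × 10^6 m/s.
9.35 × 10^-32 kg

From the de Broglie relation λ = h/(mv), we solve for m:

m = h/(λv)
m = (6.626 × 10^-34 J·s) / (7.91 × 10^-10 m × 8.96 × 10^6 m/s)
m = 9.35 × 10^-32 kg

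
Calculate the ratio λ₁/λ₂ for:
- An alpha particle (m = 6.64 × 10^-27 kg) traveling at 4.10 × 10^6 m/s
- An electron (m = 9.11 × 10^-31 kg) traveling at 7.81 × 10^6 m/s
λ₁/λ₂ = 2.61 × 10^-4

Using λ = h/(mv):

λ₁ = h/(m₁v₁) = 2.43 × 10^-14 m
λ₂ = h/(m₂v₂) = 9.31 × 10^-11 m

Ratio λ₁/λ₂ = (m₂v₂)/(m₁v₁)
         = (9.11 × 10^-31 kg × 7.81 × 10^6 m/s) / (6.64 × 10^-27 kg × 4.10 × 10^6 m/s)
         = 2.61 × 10^-4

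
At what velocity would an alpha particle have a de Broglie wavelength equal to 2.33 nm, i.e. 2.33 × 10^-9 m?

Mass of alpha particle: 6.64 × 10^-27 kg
4.28 × 10^1 m/s

From λ = h/(mv), solve for v:

v = h/(mλ)
v = (6.626 × 10^-34 J·s) / (6.64 × 10^-27 kg × 2.33 × 10^-9 m)
v = 4.28 × 10^1 m/s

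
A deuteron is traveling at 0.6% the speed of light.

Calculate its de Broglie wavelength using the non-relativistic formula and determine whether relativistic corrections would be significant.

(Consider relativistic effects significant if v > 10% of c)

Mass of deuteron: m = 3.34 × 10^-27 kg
No, relativistic corrections are not needed.

Using the non-relativistic de Broglie formula λ = h/(mv):

v = 0.6% × c = 1.799 × 10^6 m/s

λ = h/(mv)
λ = (6.626 × 10^-34 J·s) / (3.34 × 10^-27 kg × 1.799 × 10^6 m/s)
λ = 1.10 × 10^-13 m

Since v = 0.6% of c < 10% of c, relativistic corrections are NOT significant and this non-relativistic result is a good approximation.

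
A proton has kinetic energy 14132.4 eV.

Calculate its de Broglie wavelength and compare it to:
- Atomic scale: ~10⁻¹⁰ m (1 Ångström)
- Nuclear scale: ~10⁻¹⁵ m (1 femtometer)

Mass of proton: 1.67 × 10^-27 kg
λ = 2.41 × 10^-13 m, which is between nuclear and atomic scales.

Using λ = h/√(2mKE):

KE = 14132.4 eV = 2.264 × 10^-15 J

λ = h/√(2mKE)
λ = (6.626 × 10^-34 J·s) / √(2 × 1.67 × 10^-27 kg × 2.264 × 10^-15 J)
λ = 2.41 × 10^-13 m

Comparison:
- Atomic scale (10⁻¹⁰ m): λ is 0.0024× this size
- Nuclear scale (10⁻¹⁵ m): λ is 2.4e+02× this size

The wavelength is between nuclear and atomic scales.

This wavelength is appropriate for probing atomic structure but too large for nuclear physics experiments.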